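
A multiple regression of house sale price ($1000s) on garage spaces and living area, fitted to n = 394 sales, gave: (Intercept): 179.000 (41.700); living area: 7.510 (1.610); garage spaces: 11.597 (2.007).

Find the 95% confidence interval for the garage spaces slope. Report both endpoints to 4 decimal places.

Read off: b = 11.597, SE = 2.007 for garage spaces.
df = n − k − 1 = 394 − 2 − 1 = 391.
t* = t_{0.025, 391} = 1.96605.
Margin = t* × SE = 1.96605 × 2.007 = 3.945862.
CI: 11.597 ± 3.945862 → (7.6511, 15.5429).

(7.6511, 15.5429)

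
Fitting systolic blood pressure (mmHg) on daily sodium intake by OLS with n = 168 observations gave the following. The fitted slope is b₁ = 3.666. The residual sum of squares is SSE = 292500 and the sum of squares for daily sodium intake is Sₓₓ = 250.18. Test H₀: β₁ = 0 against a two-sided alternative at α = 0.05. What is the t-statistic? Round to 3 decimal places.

MSE = SSE/(n − 2) = 292500/166 = 1762.05.
SE(b₁) = √(MSE/Sₓₓ) = √(1762.05/250.18) = 2.65389.
t = 3.666 / 2.65389 = 1.381.
df = n − 2 = 166.
Two-sided p ≈ 0.1690, which is ≥ 0.05, so fail to reject H₀.
The data do not give significant evidence of an association between daily sodium intake and systolic blood pressure.

t = 1.381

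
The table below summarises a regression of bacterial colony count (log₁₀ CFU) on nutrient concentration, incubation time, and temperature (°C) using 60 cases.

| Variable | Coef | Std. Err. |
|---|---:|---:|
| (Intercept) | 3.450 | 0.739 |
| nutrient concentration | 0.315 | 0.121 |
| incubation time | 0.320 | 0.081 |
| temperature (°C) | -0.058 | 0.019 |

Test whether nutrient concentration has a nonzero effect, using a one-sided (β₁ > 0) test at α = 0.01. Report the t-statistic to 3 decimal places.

Read off: b = 0.315, SE = 0.121 for nutrient concentration.
H₀: β₁ = 0 vs H₁: β₁ > 0.
t = 0.315 / 0.121 = 2.603.
df = n − k − 1 = 60 − 3 − 1 = 56.
One-sided p ≈ 0.0059, which is < 0.01, so reject H₀.
There is evidence that the true slope on nutrient concentration is positive, holding the other predictors fixed.

t = 2.603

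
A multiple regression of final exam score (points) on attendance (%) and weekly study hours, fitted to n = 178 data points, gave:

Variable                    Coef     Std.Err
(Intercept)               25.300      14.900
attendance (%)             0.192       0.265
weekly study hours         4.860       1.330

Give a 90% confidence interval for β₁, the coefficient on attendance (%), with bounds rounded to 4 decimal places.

(-0.2462, 0.6302)

Read off: b = 0.192, SE = 0.265 for attendance (%).
df = n − k − 1 = 178 − 2 − 1 = 175.
t* = t_{0.05, 175} = 1.653607.
Margin = t* × SE = 1.653607 × 0.265 = 0.438206.
CI: 0.192 ± 0.438206 → (-0.2462, 0.6302).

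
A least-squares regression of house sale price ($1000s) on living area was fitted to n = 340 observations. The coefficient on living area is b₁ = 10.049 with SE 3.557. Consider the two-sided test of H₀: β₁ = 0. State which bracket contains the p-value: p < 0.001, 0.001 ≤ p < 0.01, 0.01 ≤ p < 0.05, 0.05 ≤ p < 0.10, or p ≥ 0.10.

0.001 ≤ p < 0.01

t = 10.049 / 3.557 = 2.825.
df = n − 2 = 340 − 2 = 338.
Two-sided p = 2·P(T_{338} > |t|) ≈ 0.0050.
So 0.001 ≤ p < 0.01.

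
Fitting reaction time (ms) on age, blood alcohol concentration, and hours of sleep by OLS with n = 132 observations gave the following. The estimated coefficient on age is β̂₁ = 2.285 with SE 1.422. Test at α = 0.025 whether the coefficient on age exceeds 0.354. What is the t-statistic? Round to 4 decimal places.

H₀: β₁ = 0.354 vs H₁: β₁ > 0.354.
t = (β̂₁ − β₁⁰)/SE = (2.285 − 0.354) / 1.422 = 1.3579.
df = n − k − 1 = 132 − 3 − 1 = 128.
One-sided p ≈ 0.0884, which is ≥ 0.025, so fail to reject H₀.
The data do not give significant evidence that the true slope on age exceeds 0.354 ms per unit, holding the other predictors fixed.

t = 1.3579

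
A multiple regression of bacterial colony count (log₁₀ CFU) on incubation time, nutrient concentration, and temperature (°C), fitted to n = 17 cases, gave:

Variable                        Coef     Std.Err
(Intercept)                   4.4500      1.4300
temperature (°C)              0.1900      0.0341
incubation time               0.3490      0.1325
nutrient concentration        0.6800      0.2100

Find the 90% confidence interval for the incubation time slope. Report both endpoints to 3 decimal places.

(0.114, 0.584)

Read off: b = 0.3490, SE = 0.1325 for incubation time.
df = n − k − 1 = 17 − 3 − 1 = 13.
t* = t_{0.05, 13} = 1.770933.
Margin = t* × SE = 1.770933 × 0.1325 = 0.23465.
CI: 0.3490 ± 0.23465 → (0.114, 0.584).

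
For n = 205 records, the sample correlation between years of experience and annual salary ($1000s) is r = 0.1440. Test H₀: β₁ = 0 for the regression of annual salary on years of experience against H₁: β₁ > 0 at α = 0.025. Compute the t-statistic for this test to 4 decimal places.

t = r·√(n − 2)/√(1 − r²) = 0.1440·√203/√0.979264 = 2.0733.
df = n − 2 = 203.
One-sided p ≈ 0.0197, which is < 0.025, so reject H₀.
There is evidence of a linear association between years of experience and annual salary.

t = 2.0733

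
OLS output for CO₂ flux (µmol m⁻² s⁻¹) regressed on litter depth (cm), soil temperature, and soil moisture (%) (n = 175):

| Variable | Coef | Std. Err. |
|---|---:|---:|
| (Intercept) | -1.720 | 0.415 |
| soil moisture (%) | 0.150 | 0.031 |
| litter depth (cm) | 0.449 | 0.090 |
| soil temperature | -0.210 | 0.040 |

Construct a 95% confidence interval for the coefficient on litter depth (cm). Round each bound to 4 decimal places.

(0.2713, 0.6267)

Read off: b = 0.449, SE = 0.090 for litter depth (cm).
df = n − k − 1 = 175 − 3 − 1 = 171.
t* = t_{0.025, 171} = 1.973934.
Margin = t* × SE = 1.973934 × 0.090 = 0.177654.
CI: 0.449 ± 0.177654 → (0.2713, 0.6267).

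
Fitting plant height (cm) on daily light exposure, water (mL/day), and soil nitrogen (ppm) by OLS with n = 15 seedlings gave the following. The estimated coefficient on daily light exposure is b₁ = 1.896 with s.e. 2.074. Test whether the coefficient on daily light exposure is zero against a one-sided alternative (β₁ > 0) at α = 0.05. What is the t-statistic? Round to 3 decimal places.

H₀: β₁ = 0 vs H₁: β₁ > 0.
t = (b₁ − β₁⁰)/SE = 1.896 / 2.074 = 0.914.
df = n − k − 1 = 15 − 3 − 1 = 11.
One-sided p ≈ 0.1901, which is ≥ 0.05, so fail to reject H₀.
The data do not give significant evidence that the true slope on daily light exposure is positive, holding the other predictors fixed.

t = 0.914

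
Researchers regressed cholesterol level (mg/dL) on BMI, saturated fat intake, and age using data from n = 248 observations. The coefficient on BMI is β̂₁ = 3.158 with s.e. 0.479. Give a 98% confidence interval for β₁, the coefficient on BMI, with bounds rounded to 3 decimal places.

df = n − k − 1 = 248 − 3 − 1 = 244.
t* = t_{0.01, 244} = 2.341728.
Margin = t* × SE = 2.341728 × 0.479 = 1.12169.
CI: 3.158 ± 1.12169 → (2.036, 4.280).
With 98% confidence, each one-unit increase in BMI is associated with a change of between 2.036 and 4.280 mg/dL in cholesterol level, holding the other predictors fixed.

(2.036, 4.280)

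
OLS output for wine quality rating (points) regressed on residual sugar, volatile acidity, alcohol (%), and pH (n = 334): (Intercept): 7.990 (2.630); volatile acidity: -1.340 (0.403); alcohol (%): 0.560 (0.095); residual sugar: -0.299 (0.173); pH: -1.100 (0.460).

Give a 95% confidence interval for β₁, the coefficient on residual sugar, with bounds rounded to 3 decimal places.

Read off: b = -0.299, SE = 0.173 for residual sugar.
df = n − k − 1 = 334 − 4 − 1 = 329.
t* = t_{0.025, 329} = 1.967201.
Margin = t* × SE = 1.967201 × 0.173 = 0.34033.
CI: -0.299 ± 0.34033 → (-0.639, 0.041).

(-0.639, 0.041)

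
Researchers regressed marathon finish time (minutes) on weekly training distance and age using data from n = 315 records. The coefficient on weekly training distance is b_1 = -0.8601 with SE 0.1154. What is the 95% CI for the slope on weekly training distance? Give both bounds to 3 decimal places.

(-1.087, -0.633)

df = n − k − 1 = 315 − 2 − 1 = 312.
t* = t_{0.025, 312} = 1.967596.
Margin = t* × SE = 1.967596 × 0.1154 = 0.22706.
CI: -0.8601 ± 0.22706 → (-1.087, -0.633).
With 95% confidence, each one-unit increase in weekly training distance is associated with a change of between -1.087 and -0.633 minutes in marathon finish time, holding the other predictors fixed.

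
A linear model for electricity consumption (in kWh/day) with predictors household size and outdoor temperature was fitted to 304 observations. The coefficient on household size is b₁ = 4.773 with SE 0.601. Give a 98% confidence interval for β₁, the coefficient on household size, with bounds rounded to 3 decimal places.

df = n − k − 1 = 304 − 2 − 1 = 301.
t* = t_{0.01, 301} = 2.3388.
Margin = t* × SE = 2.3388 × 0.601 = 1.40562.
CI: 4.773 ± 1.40562 → (3.367, 6.179).
With 98% confidence, each one-unit increase in household size is associated with a change of between 3.367 and 6.179 kWh/day in electricity consumption, holding the other predictors fixed.

(3.367, 6.179)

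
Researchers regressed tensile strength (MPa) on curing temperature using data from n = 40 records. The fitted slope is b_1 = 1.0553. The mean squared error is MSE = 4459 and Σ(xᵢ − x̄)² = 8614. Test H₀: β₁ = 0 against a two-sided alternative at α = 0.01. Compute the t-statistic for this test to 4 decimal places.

SE(b_1) = √(MSE/Sₓₓ) = √(4459/8614) = 0.719476.
t = 1.0553 / 0.719476 = 1.4668.
df = n − 2 = 38.
Two-sided p ≈ 0.1507, which is ≥ 0.01, so fail to reject H₀.
The data do not give significant evidence of an association between curing temperature and tensile strength.

t = 1.4668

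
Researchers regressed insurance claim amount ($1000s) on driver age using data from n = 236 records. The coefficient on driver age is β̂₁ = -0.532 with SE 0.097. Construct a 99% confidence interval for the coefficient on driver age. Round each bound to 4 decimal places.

df = n − 2 = 236 − 2 = 234.
t* = t_{0.005, 234} = 2.597002.
Margin = t* × SE = 2.597002 × 0.097 = 0.251909.
CI: -0.532 ± 0.251909 → (-0.7839, -0.2801).
With 99% confidence, each one-unit increase in driver age is associated with a change of between -0.7839 and -0.2801 $1000s in insurance claim amount.

(-0.7839, -0.2801)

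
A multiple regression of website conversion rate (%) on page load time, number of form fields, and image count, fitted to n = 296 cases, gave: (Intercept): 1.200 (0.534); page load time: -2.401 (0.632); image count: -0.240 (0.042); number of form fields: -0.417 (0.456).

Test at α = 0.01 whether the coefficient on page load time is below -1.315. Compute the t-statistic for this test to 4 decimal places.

t = -1.7184

Read off: b = -2.401, SE = 0.632 for page load time.
H₀: β₁ = -1.315 vs H₁: β₁ < -1.315.
t = (-2.401 − (-1.315)) / 0.632 = -1.7184.
df = n − k − 1 = 296 − 3 − 1 = 292.
One-sided p ≈ 0.0434, which is ≥ 0.01, so fail to reject H₀.
The data do not give significant evidence that the true slope on page load time is below -1.315 % per unit, holding the other predictors fixed.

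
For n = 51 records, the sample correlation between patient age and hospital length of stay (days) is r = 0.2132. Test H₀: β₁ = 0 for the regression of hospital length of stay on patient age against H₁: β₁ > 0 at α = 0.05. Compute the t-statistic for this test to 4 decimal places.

t = 1.5275

t = r·√(n − 2)/√(1 − r²) = 0.2132·√49/√0.954546 = 1.5275.
df = n − 2 = 49.
One-sided p ≈ 0.0665, which is ≥ 0.05, so fail to reject H₀.
The data do not give significant evidence of a linear association between patient age and hospital length of stay.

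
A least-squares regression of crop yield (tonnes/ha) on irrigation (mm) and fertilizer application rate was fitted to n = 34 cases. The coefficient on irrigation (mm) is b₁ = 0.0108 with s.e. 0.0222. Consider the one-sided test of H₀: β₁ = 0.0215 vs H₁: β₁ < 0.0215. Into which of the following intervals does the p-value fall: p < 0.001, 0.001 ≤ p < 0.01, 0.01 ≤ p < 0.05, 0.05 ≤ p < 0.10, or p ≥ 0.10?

t = (0.0108 − 0.0215) / 0.0222 = -0.482.
df = n − k − 1 = 34 − 2 − 1 = 31.
One-sided p = P(T_{31} < t) ≈ 0.3166.
So p ≥ 0.10.

p ≥ 0.10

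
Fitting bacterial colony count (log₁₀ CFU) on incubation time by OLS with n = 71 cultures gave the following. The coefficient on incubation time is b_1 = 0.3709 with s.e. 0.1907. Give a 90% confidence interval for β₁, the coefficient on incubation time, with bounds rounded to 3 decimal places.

(0.053, 0.689)

df = n − 2 = 71 − 2 = 69.
t* = t_{0.05, 69} = 1.667239.
Margin = t* × SE = 1.667239 × 0.1907 = 0.31794.
CI: 0.3709 ± 0.31794 → (0.053, 0.689).
With 90% confidence, each one-unit increase in incubation time is associated with a change of between 0.053 and 0.689 log₁₀ CFU in bacterial colony count.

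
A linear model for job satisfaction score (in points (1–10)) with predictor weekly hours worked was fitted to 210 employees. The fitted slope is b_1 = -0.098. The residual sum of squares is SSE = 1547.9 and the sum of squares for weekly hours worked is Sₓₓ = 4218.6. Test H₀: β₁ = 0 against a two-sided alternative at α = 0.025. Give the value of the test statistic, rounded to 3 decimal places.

t = -2.333

MSE = SSE/(n − 2) = 1547.9/208 = 7.44183.
SE(b_1) = √(MSE/Sₓₓ) = √(7.44183/4218.6) = 0.0420006.
t = -0.098 / 0.0420006 = -2.333.
df = n − 2 = 208.
Two-sided p ≈ 0.0206, which is < 0.025, so reject H₀.
There is evidence that weekly hours worked is associated with job satisfaction score.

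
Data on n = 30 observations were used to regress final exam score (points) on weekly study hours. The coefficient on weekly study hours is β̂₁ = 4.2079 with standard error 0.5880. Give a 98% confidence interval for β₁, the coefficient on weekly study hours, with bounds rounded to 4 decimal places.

(2.7572, 5.6586)

df = n − 2 = 30 − 2 = 28.
t* = t_{0.01, 28} = 2.46714.
Margin = t* × SE = 2.46714 × 0.5880 = 1.450678.
CI: 4.2079 ± 1.450678 → (2.7572, 5.6586).
With 98% confidence, each one-unit increase in weekly study hours is associated with a change of between 2.7572 and 5.6586 points in final exam score.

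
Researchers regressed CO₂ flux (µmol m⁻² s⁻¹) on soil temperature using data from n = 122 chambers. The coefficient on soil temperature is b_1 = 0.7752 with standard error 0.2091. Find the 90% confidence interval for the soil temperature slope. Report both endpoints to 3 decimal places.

df = n − 2 = 122 − 2 = 120.
t* = t_{0.05, 120} = 1.657651.
Margin = t* × SE = 1.657651 × 0.2091 = 0.34661.
CI: 0.7752 ± 0.34661 → (0.429, 1.122).
With 90% confidence, each one-unit increase in soil temperature is associated with a change of between 0.429 and 1.122 µmol m⁻² s⁻¹ in CO₂ flux.

(0.429, 1.122)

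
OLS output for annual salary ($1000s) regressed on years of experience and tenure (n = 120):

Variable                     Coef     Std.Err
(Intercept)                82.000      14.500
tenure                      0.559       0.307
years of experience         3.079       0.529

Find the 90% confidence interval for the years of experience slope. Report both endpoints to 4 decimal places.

(2.2019, 3.9561)

Read off: b = 3.079, SE = 0.529 for years of experience.
df = n − k − 1 = 120 − 2 − 1 = 117.
t* = t_{0.05, 117} = 1.657982.
Margin = t* × SE = 1.657982 × 0.529 = 0.877072.
CI: 3.079 ± 0.877072 → (2.2019, 3.9561).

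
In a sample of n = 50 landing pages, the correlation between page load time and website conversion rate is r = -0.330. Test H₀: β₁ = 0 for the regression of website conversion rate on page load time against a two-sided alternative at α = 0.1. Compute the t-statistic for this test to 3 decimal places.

t = r·√(n − 2)/√(1 − r²) = -0.330·√48/√0.8911 = -2.422.
df = n − 2 = 48.
Two-sided p ≈ 0.0193, which is < 0.1, so reject H₀.
There is evidence of a linear association between page load time and website conversion rate.

t = -2.422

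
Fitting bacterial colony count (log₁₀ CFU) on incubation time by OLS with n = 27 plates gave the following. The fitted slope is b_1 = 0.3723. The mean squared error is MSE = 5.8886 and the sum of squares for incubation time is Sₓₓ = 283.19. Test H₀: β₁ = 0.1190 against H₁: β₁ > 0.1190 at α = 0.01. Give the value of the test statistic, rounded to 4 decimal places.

t = 1.7566

SE(b_1) = √(MSE/Sₓₓ) = √(5.8886/283.19) = 0.144201.
t = (0.3723 − 0.1190) / 0.144201 = 1.7566.
df = n − 2 = 25.
One-sided p ≈ 0.0456, which is ≥ 0.01, so fail to reject H₀.
The data do not give significant evidence that the true slope on incubation time exceeds 0.1190 log₁₀ CFU per unit.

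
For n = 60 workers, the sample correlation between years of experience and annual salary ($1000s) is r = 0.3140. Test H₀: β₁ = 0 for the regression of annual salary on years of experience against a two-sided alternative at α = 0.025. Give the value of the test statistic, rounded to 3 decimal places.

t = r·√(n − 2)/√(1 − r²) = 0.3140·√58/√0.901404 = 2.519.
df = n − 2 = 58.
Two-sided p ≈ 0.0146, which is < 0.025, so reject H₀.
There is evidence of a linear association between years of experience and annual salary.

t = 2.519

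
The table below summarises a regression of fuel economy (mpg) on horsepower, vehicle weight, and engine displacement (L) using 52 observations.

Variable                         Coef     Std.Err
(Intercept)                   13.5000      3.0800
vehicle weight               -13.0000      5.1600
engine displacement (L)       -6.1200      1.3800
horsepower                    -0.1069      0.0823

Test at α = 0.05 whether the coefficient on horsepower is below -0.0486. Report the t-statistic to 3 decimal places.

Read off: b = -0.1069, SE = 0.0823 for horsepower.
H₀: β₁ = -0.0486 vs H₁: β₁ < -0.0486.
t = (-0.1069 − (-0.0486)) / 0.0823 = -0.708.
df = n − k − 1 = 52 − 3 − 1 = 48.
One-sided p ≈ 0.2411, which is ≥ 0.05, so fail to reject H₀.
The data do not give significant evidence that the true slope on horsepower is below -0.0486 mpg per unit, holding the other predictors fixed.

t = -0.708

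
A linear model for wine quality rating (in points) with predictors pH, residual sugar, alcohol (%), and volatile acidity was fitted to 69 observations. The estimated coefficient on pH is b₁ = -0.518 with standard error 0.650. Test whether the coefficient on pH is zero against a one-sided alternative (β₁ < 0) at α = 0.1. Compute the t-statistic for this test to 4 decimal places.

t = -0.7969

H₀: β₁ = 0 vs H₁: β₁ < 0.
t = (b₁ − β₁⁰)/SE = -0.518 / 0.650 = -0.7969.
df = n − k − 1 = 69 − 4 − 1 = 64.
One-sided p ≈ 0.2142, which is ≥ 0.1, so fail to reject H₀.
The data do not give significant evidence that the true slope on pH is negative, holding the other predictors fixed.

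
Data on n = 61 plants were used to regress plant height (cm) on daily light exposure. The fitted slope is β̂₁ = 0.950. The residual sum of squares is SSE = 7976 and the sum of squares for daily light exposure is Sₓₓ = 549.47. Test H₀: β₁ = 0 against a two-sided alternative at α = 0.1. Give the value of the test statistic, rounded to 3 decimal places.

t = 1.915

MSE = SSE/(n − 2) = 7976/59 = 135.186.
SE(β̂₁) = √(MSE/Sₓₓ) = √(135.186/549.47) = 0.496015.
t = 0.950 / 0.496015 = 1.915.
df = n − 2 = 59.
Two-sided p ≈ 0.0603, which is < 0.1, so reject H₀.
There is evidence that daily light exposure is associated with plant height.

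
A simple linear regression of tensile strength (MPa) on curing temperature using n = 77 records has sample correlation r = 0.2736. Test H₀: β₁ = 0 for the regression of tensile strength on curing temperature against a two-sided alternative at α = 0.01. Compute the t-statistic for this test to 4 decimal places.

t = 2.4634

t = r·√(n − 2)/√(1 − r²) = 0.2736·√75/√0.925143 = 2.4634.
df = n − 2 = 75.
Two-sided p ≈ 0.0161, which is ≥ 0.01, so fail to reject H₀.
The data do not give significant evidence of a linear association between curing temperature and tensile strength.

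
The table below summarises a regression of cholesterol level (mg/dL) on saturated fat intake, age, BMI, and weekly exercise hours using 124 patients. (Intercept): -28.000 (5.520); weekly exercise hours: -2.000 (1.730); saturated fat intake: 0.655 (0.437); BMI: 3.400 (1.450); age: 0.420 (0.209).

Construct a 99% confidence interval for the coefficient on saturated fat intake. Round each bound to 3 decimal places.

Read off: b = 0.655, SE = 0.437 for saturated fat intake.
df = n − k − 1 = 124 − 4 − 1 = 119.
t* = t_{0.005, 119} = 2.617776.
Margin = t* × SE = 2.617776 × 0.437 = 1.14397.
CI: 0.655 ± 1.14397 → (-0.489, 1.799).

(-0.489, 1.799)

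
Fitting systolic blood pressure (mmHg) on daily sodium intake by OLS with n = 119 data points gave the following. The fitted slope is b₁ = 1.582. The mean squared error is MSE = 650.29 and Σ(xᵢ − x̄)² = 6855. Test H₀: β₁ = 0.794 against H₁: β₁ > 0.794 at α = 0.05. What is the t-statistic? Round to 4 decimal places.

t = 2.5584

SE(b₁) = √(MSE/Sₓₓ) = √(650.29/6855) = 0.307999.
t = (1.582 − 0.794) / 0.307999 = 2.5584.
df = n − 2 = 117.
One-sided p ≈ 0.0059, which is < 0.05, so reject H₀.
There is evidence that the true slope on daily sodium intake exceeds 0.794 mmHg per unit.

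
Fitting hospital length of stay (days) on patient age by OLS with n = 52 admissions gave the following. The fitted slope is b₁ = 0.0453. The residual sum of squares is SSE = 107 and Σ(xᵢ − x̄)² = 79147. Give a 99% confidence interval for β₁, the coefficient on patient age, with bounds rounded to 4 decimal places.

MSE = SSE/(n − 2) = 107/50 = 2.14.
SE(b₁) = √(MSE/Sₓₓ) = √(2.14/79147) = 0.00519984.
df = n − 2 = 50.
t* = t_{0.005, 50} = 2.677793.
Margin = t* × SE = 2.677793 × 0.00519984 = 0.013924.
CI: 0.0453 ± 0.013924 → (0.0314, 0.0592).
With 99% confidence, each one-unit increase in patient age is associated with a change of between 0.0314 and 0.0592 days in hospital length of stay.

(0.0314, 0.0592)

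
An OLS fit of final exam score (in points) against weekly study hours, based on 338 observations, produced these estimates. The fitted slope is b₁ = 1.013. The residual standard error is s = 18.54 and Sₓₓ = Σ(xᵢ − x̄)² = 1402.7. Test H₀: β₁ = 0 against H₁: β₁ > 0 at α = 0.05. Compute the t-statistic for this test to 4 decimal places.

t = 2.0464

SE(b₁) = s/√Sₓₓ = 18.54/√1402.7 = 0.495025.
t = 1.013 / 0.495025 = 2.0464.
df = n − 2 = 336.
One-sided p ≈ 0.0207, which is < 0.05, so reject H₀.
There is evidence that the true slope on weekly study hours is positive.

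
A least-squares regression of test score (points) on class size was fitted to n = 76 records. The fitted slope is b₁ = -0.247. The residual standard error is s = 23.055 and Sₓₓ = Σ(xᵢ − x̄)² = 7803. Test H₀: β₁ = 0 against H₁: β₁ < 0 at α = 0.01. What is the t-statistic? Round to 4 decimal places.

SE(b₁) = s/√Sₓₓ = 23.055/√7803 = 0.260996.
t = -0.247 / 0.260996 = -0.9464.
df = n − 2 = 74.
One-sided p ≈ 0.1735, which is ≥ 0.01, so fail to reject H₀.
The data do not give significant evidence that the true slope on class size is negative.

t = -0.9464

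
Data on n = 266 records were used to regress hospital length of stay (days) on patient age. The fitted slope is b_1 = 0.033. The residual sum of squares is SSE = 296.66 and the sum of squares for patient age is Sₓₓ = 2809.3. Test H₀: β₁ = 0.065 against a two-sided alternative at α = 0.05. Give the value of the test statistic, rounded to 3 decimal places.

t = -1.600

MSE = SSE/(n − 2) = 296.66/264 = 1.12371.
SE(b_1) = √(MSE/Sₓₓ) = √(1.12371/2809.3) = 0.0199999.
t = (0.033 − 0.065) / 0.0199999 = -1.600.
df = n − 2 = 264.
Two-sided p ≈ 0.1108, which is ≥ 0.05, so fail to reject H₀.
The data are consistent with a true slope of 0.065 days per unit of patient age.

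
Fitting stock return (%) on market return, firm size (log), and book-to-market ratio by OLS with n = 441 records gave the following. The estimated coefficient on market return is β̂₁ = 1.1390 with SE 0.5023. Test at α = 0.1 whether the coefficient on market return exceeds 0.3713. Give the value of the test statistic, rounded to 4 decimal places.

t = 1.5284

H₀: β₁ = 0.3713 vs H₁: β₁ > 0.3713.
t = (β̂₁ − β₁⁰)/SE = (1.1390 − 0.3713) / 0.5023 = 1.5284.
df = n − k − 1 = 441 − 3 − 1 = 437.
One-sided p ≈ 0.0636, which is < 0.1, so reject H₀.
There is evidence that the true slope on market return exceeds 0.3713 % per unit, holding the other predictors fixed.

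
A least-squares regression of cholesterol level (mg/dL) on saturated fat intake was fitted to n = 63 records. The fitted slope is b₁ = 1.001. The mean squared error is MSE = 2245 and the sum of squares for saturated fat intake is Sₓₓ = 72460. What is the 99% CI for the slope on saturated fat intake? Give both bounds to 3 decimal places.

SE(b₁) = √(MSE/Sₓₓ) = √(2245/72460) = 0.176019.
df = n − 2 = 61.
t* = t_{0.005, 61} = 2.658857.
Margin = t* × SE = 2.658857 × 0.176019 = 0.46801.
CI: 1.001 ± 0.46801 → (0.533, 1.469).
With 99% confidence, each one-unit increase in saturated fat intake is associated with a change of between 0.533 and 1.469 mg/dL in cholesterol level.

(0.533, 1.469)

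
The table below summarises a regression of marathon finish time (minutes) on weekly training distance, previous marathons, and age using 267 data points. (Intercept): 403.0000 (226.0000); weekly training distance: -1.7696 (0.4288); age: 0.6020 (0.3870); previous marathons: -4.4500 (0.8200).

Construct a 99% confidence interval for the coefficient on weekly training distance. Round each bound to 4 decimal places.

Read off: b = -1.7696, SE = 0.4288 for weekly training distance.
df = n − k − 1 = 267 − 3 − 1 = 263.
t* = t_{0.005, 263} = 2.594652.
Margin = t* × SE = 2.594652 × 0.4288 = 1.112587.
CI: -1.7696 ± 1.112587 → (-2.8822, -0.6570).

(-2.8822, -0.6570)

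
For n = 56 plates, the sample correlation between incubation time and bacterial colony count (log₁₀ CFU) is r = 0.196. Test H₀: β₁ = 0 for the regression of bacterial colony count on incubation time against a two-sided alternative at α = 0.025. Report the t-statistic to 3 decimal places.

t = 1.469

t = r·√(n − 2)/√(1 − r²) = 0.196·√54/√0.961584 = 1.469.
df = n − 2 = 54.
Two-sided p ≈ 0.1477, which is ≥ 0.025, so fail to reject H₀.
The data do not give significant evidence of a linear association between incubation time and bacterial colony count.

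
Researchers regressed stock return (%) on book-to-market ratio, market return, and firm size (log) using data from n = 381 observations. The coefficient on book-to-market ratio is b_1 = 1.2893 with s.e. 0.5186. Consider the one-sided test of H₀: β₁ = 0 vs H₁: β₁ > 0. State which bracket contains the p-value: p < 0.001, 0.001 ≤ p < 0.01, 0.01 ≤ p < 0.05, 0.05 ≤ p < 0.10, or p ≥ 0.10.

t = 1.2893 / 0.5186 = 2.486.
df = n − k − 1 = 381 − 3 − 1 = 377.
One-sided p = P(T_{377} > t) ≈ 0.0067.
So 0.001 ≤ p < 0.01.

0.001 ≤ p < 0.01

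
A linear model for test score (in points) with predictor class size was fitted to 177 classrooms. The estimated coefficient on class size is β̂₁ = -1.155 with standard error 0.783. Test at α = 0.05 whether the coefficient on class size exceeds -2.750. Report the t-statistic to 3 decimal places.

t = 2.037

H₀: β₁ = -2.750 vs H₁: β₁ > -2.750.
t = (β̂₁ − β₁⁰)/SE = (-1.155 − (-2.750)) / 0.783 = 2.037.
df = n − 2 = 177 − 2 = 175.
One-sided p ≈ 0.0216, which is < 0.05, so reject H₀.
There is evidence that the true slope on class size exceeds -2.750 points per unit.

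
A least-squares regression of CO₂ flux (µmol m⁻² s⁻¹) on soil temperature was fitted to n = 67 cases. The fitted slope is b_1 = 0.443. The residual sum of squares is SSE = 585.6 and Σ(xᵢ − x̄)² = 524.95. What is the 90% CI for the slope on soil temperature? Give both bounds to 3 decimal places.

MSE = SSE/(n − 2) = 585.6/65 = 9.00923.
SE(b_1) = √(MSE/Sₓₓ) = √(9.00923/524.95) = 0.131004.
df = n − 2 = 65.
t* = t_{0.05, 65} = 1.668636.
Margin = t* × SE = 1.668636 × 0.131004 = 0.21860.
CI: 0.443 ± 0.21860 → (0.224, 0.662).
With 90% confidence, each one-unit increase in soil temperature is associated with a change of between 0.224 and 0.662 µmol m⁻² s⁻¹ in CO₂ flux.

(0.224, 0.662)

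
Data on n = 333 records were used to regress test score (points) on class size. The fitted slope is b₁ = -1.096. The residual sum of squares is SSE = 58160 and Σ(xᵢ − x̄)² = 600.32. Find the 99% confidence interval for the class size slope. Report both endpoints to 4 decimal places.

(-2.4976, 0.3056)

MSE = SSE/(n − 2) = 58160/331 = 175.71.
SE(b₁) = √(MSE/Sₓₓ) = √(175.71/600.32) = 0.541012.
df = n − 2 = 331.
t* = t_{0.005, 331} = 2.590764.
Margin = t* × SE = 2.590764 × 0.541012 = 1.401634.
CI: -1.096 ± 1.401634 → (-2.4976, 0.3056).
With 99% confidence, each one-unit increase in class size is associated with a change of between -2.4976 and 0.3056 points in test score.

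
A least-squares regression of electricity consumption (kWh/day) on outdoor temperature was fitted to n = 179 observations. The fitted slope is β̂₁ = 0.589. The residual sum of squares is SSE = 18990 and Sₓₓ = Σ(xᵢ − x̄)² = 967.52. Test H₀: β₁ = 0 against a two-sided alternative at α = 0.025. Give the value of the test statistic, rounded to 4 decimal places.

MSE = SSE/(n − 2) = 18990/177 = 107.288.
SE(β̂₁) = √(MSE/Sₓₓ) = √(107.288/967.52) = 0.333001.
t = 0.589 / 0.333001 = 1.7688.
df = n − 2 = 177.
Two-sided p ≈ 0.0787, which is ≥ 0.025, so fail to reject H₀.
The data do not give significant evidence of an association between outdoor temperature and electricity consumption.

t = 1.7688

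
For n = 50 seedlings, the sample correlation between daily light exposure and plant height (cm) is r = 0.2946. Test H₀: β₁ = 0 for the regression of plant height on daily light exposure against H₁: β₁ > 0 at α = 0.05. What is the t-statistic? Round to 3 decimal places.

t = r·√(n − 2)/√(1 − r²) = 0.2946·√48/√0.913211 = 2.136.
df = n − 2 = 48.
One-sided p ≈ 0.0189, which is < 0.05, so reject H₀.
There is evidence of a linear association between daily light exposure and plant height.

t = 2.136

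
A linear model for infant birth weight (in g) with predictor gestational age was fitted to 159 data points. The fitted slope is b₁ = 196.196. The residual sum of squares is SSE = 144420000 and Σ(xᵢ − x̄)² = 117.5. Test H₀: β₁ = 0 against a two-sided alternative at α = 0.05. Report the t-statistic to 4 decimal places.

t = 2.2174

MSE = SSE/(n − 2) = 144420000/157 = 919873.
SE(b₁) = √(MSE/Sₓₓ) = √(919873/117.5) = 88.48.
t = 196.196 / 88.48 = 2.2174.
df = n − 2 = 157.
Two-sided p ≈ 0.0280, which is < 0.05, so reject H₀.
There is evidence that gestational age is associated with infant birth weight.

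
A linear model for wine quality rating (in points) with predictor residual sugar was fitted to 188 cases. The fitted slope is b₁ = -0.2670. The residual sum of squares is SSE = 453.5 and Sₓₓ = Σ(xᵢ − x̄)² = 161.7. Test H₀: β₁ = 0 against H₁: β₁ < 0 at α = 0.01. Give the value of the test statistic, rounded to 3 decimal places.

t = -2.174

MSE = SSE/(n − 2) = 453.5/186 = 2.43817.
SE(b₁) = √(MSE/Sₓₓ) = √(2.43817/161.7) = 0.122794.
t = -0.2670 / 0.122794 = -2.174.
df = n − 2 = 186.
One-sided p ≈ 0.0155, which is ≥ 0.01, so fail to reject H₀.
The data do not give significant evidence that the true slope on residual sugar is negative.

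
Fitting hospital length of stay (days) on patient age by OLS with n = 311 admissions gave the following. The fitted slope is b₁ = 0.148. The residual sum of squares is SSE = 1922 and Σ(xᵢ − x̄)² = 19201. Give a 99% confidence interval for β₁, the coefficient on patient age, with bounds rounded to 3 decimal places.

MSE = SSE/(n − 2) = 1922/309 = 6.22006.
SE(b₁) = √(MSE/Sₓₓ) = √(6.22006/19201) = 0.0179985.
df = n − 2 = 309.
t* = t_{0.005, 309} = 2.591833.
Margin = t* × SE = 2.591833 × 0.0179985 = 0.04665.
CI: 0.148 ± 0.04665 → (0.101, 0.195).
With 99% confidence, each one-unit increase in patient age is associated with a change of between 0.101 and 0.195 days in hospital length of stay.

(0.101, 0.195)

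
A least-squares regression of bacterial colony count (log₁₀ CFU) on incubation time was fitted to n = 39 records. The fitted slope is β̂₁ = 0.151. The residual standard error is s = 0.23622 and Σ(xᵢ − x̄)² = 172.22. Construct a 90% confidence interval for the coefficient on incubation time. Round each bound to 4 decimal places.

SE(β̂₁) = s/√Sₓₓ = 0.23622/√172.22 = 0.0180001.
df = n − 2 = 37.
t* = t_{0.05, 37} = 1.687094.
Margin = t* × SE = 1.687094 × 0.0180001 = 0.030368.
CI: 0.151 ± 0.030368 → (0.1206, 0.1814).
With 90% confidence, each one-unit increase in incubation time is associated with a change of between 0.1206 and 0.1814 log₁₀ CFU in bacterial colony count.

(0.1206, 0.1814)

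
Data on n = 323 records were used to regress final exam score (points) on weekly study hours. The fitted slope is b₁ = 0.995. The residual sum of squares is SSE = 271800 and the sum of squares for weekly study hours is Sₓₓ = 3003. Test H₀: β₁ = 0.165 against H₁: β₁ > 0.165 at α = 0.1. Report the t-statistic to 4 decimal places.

MSE = SSE/(n − 2) = 271800/321 = 846.729.
SE(b₁) = √(MSE/Sₓₓ) = √(846.729/3003) = 0.531.
t = (0.995 − 0.165) / 0.531 = 1.5631.
df = n − 2 = 321.
One-sided p ≈ 0.0595, which is < 0.1, so reject H₀.
There is evidence that the true slope on weekly study hours exceeds 0.165 points per unit.

t = 1.5631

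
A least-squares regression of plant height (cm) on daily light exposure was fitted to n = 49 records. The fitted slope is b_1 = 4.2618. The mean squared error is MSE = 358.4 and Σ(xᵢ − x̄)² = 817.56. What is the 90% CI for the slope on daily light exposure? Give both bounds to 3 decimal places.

SE(b_1) = √(MSE/Sₓₓ) = √(358.4/817.56) = 0.662101.
df = n − 2 = 47.
t* = t_{0.05, 47} = 1.677927.
Margin = t* × SE = 1.677927 × 0.662101 = 1.11096.
CI: 4.2618 ± 1.11096 → (3.151, 5.373).
With 90% confidence, each one-unit increase in daily light exposure is associated with a change of between 3.151 and 5.373 cm in plant height.

(3.151, 5.373)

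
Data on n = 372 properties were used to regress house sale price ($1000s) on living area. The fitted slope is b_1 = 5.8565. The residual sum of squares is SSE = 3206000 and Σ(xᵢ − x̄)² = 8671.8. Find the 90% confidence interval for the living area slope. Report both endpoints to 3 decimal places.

(4.208, 7.505)

MSE = SSE/(n − 2) = 3206000/370 = 8664.86.
SE(b_1) = √(MSE/Sₓₓ) = √(8664.86/8671.8) = 0.9996.
df = n − 2 = 370.
t* = t_{0.05, 370} = 1.648982.
Margin = t* × SE = 1.648982 × 0.9996 = 1.64832.
CI: 5.8565 ± 1.64832 → (4.208, 7.505).
With 90% confidence, each one-unit increase in living area is associated with a change of between 4.208 and 7.505 $1000s in house sale price.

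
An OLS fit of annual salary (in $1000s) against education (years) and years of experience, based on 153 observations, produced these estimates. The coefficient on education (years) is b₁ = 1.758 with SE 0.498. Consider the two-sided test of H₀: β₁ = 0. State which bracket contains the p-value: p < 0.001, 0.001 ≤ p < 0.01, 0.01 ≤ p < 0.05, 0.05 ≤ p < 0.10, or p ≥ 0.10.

t = 1.758 / 0.498 = 3.530.
df = n − k − 1 = 153 − 2 − 1 = 150.
Two-sided p = 2·P(T_{150} > |t|) ≈ 0.0006.
So p < 0.001.

p < 0.001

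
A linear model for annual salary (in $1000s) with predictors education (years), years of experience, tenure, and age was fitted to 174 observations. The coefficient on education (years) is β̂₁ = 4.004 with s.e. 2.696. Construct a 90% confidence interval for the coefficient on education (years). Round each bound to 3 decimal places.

(-0.455, 8.463)

df = n − k − 1 = 174 − 4 − 1 = 169.
t* = t_{0.05, 169} = 1.65392.
Margin = t* × SE = 1.65392 × 2.696 = 4.45897.
CI: 4.004 ± 4.45897 → (-0.455, 8.463).
With 90% confidence, each one-unit increase in education (years) is associated with a change of between -0.455 and 8.463 $1000s in annual salary, holding the other predictors fixed.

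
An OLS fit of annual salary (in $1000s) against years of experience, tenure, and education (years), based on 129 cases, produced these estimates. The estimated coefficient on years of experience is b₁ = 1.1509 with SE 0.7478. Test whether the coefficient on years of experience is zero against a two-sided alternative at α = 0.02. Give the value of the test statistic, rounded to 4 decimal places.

t = 1.5390

H₀: β₁ = 0 vs H₁: β₁ ≠ 0.
t = (b₁ − β₁⁰)/SE = 1.1509 / 0.7478 = 1.5390.
df = n − k − 1 = 129 − 3 − 1 = 125.
Two-sided p ≈ 0.1263, which is ≥ 0.02, so fail to reject H₀.
The data do not give significant evidence of an association between years of experience and annual salary, after adjusting for the other predictors.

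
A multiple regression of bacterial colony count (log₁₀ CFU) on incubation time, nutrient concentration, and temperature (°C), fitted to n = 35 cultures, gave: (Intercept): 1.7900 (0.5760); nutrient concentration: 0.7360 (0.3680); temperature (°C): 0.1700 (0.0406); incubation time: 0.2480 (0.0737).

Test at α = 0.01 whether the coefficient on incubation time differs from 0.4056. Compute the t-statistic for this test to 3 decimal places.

Read off: b = 0.2480, SE = 0.0737 for incubation time.
H₀: β₁ = 0.4056 vs H₁: β₁ ≠ 0.4056.
t = (0.2480 − 0.4056) / 0.0737 = -2.138.
df = n − k − 1 = 35 − 3 − 1 = 31.
Two-sided p ≈ 0.0405, which is ≥ 0.01, so fail to reject H₀.
The data are consistent with a true slope of 0.4056 log₁₀ CFU per unit of incubation time, holding the other predictors fixed.

t = -2.138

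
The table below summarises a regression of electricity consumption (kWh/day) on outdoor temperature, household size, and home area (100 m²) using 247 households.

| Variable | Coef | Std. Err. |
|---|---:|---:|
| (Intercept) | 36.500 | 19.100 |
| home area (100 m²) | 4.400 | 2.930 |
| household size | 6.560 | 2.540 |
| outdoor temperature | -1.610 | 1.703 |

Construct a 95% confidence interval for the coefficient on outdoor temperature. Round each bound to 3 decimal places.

(-4.965, 1.745)

Read off: b = -1.610, SE = 1.703 for outdoor temperature.
df = n − k − 1 = 247 − 3 − 1 = 243.
t* = t_{0.025, 243} = 1.969774.
Margin = t* × SE = 1.969774 × 1.703 = 3.35453.
CI: -1.610 ± 3.35453 → (-4.965, 1.745).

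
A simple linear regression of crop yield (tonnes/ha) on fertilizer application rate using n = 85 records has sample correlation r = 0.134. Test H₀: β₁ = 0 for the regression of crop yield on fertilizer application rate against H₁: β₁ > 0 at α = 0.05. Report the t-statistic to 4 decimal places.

t = 1.2319

t = r·√(n − 2)/√(1 − r²) = 0.134·√83/√0.982044 = 1.2319.
df = n − 2 = 83.
One-sided p ≈ 0.1107, which is ≥ 0.05, so fail to reject H₀.
The data do not give significant evidence of a linear association between fertilizer application rate and crop yield.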